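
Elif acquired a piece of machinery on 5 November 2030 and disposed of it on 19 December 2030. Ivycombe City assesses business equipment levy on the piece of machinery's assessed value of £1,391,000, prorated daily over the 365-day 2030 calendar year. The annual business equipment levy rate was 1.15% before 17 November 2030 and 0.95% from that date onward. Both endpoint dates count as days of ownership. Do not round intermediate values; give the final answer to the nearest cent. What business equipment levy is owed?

5 November – 16 November 2030: 12 days at 1.15% → £1,391,000 × 1.15% × 12/365 = £525.9123
17 November – 19 December 2030: 33 days at 0.95% → £1,391,000 × 0.95% × 33/365 = £1,194.7356
Total = £1,720.6479

£1,720.65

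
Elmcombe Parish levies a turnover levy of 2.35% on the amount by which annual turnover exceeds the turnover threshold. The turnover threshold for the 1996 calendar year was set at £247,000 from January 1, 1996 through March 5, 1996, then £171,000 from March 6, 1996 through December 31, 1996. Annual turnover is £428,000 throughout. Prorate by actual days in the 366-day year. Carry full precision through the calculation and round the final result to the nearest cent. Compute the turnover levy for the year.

January 1 – March 5, 1996: 65 days, exemption £247,000 → (£428,000 − £247,000) × 2.35% × 65/366 = £755.4030
March 6 – December 31, 1996: 301 days, exemption £171,000 → (£428,000 − £171,000) × 2.35% × 301/366 = £4,966.9112
Total = £5,722.3142

£5,722.31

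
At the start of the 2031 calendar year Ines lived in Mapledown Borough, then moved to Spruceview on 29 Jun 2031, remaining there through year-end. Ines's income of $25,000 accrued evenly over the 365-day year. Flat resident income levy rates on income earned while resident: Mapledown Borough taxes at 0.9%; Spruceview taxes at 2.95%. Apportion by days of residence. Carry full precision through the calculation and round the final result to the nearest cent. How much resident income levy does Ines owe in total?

Mapledown Borough, 1 Jan – 28 Jun 2031: 179 days → $25,000 × 0.9% × 179/365 = $110.3425
Spruceview, 29 Jun – 31 Dec 2031: 186 days → $25,000 × 2.95% × 186/365 = $375.8219
Total = $486.1644

$486.16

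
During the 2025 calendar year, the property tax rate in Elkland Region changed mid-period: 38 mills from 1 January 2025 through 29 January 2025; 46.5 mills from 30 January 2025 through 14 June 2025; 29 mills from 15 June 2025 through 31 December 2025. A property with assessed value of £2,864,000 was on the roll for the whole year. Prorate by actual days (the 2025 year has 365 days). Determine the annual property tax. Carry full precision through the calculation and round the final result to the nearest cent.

1 January – 29 January 2025: 29 days at 38 mills → £2,864,000 × 3.8% × 29/365 = £8,646.9260
30 January – 14 June 2025: 136 days at 46.5 mills → £2,864,000 × 4.65% × 136/365 = £49,621.7425
15 June – 31 December 2025: 200 days at 29 mills → £2,864,000 × 2.9% × 200/365 = £45,510.1370
Total = £103,778.8055

£103,778.81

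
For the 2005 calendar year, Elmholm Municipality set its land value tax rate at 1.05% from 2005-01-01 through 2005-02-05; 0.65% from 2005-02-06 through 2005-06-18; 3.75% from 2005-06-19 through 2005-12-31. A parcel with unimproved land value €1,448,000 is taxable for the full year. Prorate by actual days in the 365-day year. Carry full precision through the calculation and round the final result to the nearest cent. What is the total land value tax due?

€34,087.51

2005-01-01 to 2005-02-05: 36 days at 1.05% → €1,448,000 × 1.05% × 36/365 = €1,499.5726
2005-02-06 to 2005-06-18: 133 days at 0.65% → €1,448,000 × 0.65% × 133/365 = €3,429.5781
2005-06-19 to 2005-12-31: 196 days at 3.75% → €1,448,000 × 3.75% × 196/365 = €29,158.3562
Total = €34,087.5068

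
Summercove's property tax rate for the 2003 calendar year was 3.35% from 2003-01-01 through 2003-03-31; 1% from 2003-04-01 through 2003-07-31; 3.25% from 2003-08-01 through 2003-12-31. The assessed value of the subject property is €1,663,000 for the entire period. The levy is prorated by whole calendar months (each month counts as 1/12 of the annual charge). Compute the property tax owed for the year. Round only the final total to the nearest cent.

2003-01-01 to 2003-03-31: 3 months at 3.35% → €1,663,000 × 3.35% × 3/12 = €13,927.6250
2003-04-01 to 2003-07-31: 4 months at 1% → €1,663,000 × 1% × 4/12 = €5,543.3333
2003-08-01 to 2003-12-31: 5 months at 3.25% → €1,663,000 × 3.25% × 5/12 = €22,519.7917
Total = €41,990.7500

€41,990.75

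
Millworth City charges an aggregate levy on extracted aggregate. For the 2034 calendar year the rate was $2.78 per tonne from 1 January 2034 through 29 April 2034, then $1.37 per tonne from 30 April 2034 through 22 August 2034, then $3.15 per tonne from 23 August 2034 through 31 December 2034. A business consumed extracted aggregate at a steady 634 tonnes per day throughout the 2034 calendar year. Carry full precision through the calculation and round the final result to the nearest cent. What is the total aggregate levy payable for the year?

1 January – 29 April 2034: 119 days × 634 tonnes/day = 75,446 tonnes at $2.78/tonne → $209739.88
30 April – 22 August 2034: 115 days × 634 tonnes/day = 72,910 tonnes at $1.37/tonne → $99886.70
23 August – 31 December 2034: 131 days × 634 tonnes/day = 83,054 tonnes at $3.15/tonne → $261620.10

$571246.68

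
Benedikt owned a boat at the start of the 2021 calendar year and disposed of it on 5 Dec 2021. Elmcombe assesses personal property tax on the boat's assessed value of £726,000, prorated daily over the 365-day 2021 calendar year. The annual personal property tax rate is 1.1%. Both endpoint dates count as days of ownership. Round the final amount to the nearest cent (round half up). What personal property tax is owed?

Days held (1 Jan – 5 Dec 2021): 339 out of 365
Tax = £726,000 × 1.1% × 339/365 = £7,417.1342

£7,417.13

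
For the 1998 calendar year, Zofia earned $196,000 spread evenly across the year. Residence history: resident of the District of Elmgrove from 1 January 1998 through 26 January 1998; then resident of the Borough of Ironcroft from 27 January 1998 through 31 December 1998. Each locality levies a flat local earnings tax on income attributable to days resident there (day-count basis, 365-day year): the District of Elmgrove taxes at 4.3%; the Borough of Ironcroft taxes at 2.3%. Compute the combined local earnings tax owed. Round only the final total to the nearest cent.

The District of Elmgrove, 1 January – 26 January 1998: 26 days → $196,000 × 4.3% × 26/365 = $600.3507
The Borough of Ironcroft, 27 January – 31 December 1998: 339 days → $196,000 × 2.3% × 339/365 = $4,186.8822
Total = $4,787.2329

$4,787.23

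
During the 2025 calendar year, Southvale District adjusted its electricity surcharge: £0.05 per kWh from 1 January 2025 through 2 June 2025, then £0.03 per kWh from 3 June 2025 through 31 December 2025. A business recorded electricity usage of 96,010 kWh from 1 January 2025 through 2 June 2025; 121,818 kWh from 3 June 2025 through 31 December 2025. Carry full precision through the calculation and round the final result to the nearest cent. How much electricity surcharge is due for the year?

£8,455.04

1 January – 2 June 2025: 96,010 kWh at £0.05/kWh → £4,800.50
3 June – 31 December 2025: 121,818 kWh at £0.03/kWh → £3,654.54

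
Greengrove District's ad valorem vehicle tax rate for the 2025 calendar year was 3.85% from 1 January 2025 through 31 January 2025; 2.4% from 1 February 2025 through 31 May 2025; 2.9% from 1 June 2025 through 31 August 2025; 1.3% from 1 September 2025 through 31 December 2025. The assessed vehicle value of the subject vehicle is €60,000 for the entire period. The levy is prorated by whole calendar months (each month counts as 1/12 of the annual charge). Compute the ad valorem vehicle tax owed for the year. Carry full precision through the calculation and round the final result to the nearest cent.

€1,367.50

1 January – 31 January 2025: 1 month at 3.85% → €60,000 × 3.85% × 1/12 = €192.5000
1 February – 31 May 2025: 4 months at 2.4% → €60,000 × 2.4% × 4/12 = €480.0000
1 June – 31 August 2025: 3 months at 2.9% → €60,000 × 2.9% × 3/12 = €435.0000
1 September – 31 December 2025: 4 months at 1.3% → €60,000 × 1.3% × 4/12 = €260.0000
Total = €1,367.5000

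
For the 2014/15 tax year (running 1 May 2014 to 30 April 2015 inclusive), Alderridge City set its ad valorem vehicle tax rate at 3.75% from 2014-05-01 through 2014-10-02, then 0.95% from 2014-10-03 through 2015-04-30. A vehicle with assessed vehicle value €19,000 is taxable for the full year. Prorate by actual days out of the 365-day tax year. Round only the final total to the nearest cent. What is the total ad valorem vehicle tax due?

2014-05-01 to 2014-10-02: 155 days at 3.75% → €19,000 × 3.75% × 155/365 = €302.5685
2014-10-03 to 2015-04-30: 210 days at 0.95% → €19,000 × 0.95% × 210/365 = €103.8493
Total = €406.4178

€406.42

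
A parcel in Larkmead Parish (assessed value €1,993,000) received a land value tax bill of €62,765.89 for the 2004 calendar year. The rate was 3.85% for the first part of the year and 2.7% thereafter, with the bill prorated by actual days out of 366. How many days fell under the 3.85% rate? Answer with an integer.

Let d = days at the first rate; then 366 − d days at the second rate.
€1,993,000 × [3.85%·d + 2.7%·(366−d)] / 366 = €62,765.89
Solving gives d = 143, so the new rate took effect on 23 May 2004.

143 days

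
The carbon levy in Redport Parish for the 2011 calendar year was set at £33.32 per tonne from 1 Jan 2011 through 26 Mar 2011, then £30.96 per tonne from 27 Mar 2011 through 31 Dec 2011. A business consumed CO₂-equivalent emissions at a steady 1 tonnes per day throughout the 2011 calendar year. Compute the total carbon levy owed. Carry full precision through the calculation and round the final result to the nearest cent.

1 Jan – 26 Mar 2011: 85 days × 1 tonnes/day = 85 tonnes at £33.32/tonne → £2832.20
27 Mar – 31 Dec 2011: 280 days × 1 tonnes/day = 280 tonnes at £30.96/tonne → £8668.80

£11501.00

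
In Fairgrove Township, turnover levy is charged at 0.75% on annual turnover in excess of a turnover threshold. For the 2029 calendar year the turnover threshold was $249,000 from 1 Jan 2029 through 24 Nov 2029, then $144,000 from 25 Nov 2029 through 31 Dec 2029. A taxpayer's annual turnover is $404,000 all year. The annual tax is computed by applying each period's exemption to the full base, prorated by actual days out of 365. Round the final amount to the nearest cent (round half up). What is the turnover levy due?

1 Jan – 24 Nov 2029: 328 days, exemption $249,000 → ($404,000 − $249,000) × 0.75% × 328/365 = $1,044.6575
25 Nov – 31 Dec 2029: 37 days, exemption $144,000 → ($404,000 − $144,000) × 0.75% × 37/365 = $197.6712
Total = $1,242.3288

$1,242.33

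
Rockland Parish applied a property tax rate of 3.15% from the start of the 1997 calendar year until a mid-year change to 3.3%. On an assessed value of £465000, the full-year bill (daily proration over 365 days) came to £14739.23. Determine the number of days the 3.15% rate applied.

Let d = days at the first rate; then 365 − d days at the second rate.
£465000 × [3.15%·d + 3.3%·(365−d)] / 365 = £14739.23
Solving gives d = 317, so the new rate took effect on 14 November 1997.

317 days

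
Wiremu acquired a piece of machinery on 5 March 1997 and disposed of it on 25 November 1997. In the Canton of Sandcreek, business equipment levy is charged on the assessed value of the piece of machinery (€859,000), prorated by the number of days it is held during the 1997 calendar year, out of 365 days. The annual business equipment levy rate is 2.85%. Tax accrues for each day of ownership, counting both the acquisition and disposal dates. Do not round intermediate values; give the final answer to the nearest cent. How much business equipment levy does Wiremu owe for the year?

€17,841.31

Days held (5 March – 25 November 1997): 266 out of 365
Tax = €859,000 × 2.85% × 266/365 = €17,841.3123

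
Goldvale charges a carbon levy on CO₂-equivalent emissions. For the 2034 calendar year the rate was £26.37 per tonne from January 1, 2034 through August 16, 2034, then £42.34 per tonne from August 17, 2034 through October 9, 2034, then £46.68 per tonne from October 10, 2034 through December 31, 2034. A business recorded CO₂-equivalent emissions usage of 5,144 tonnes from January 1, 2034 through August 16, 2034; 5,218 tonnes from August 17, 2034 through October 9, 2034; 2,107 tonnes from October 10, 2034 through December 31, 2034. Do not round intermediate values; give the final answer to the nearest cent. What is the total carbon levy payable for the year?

January 1 – August 16, 2034: 5,144 tonnes at £26.37/tonne → £135,647.28
August 17 – October 9, 2034: 5,218 tonnes at £42.34/tonne → £220,930.12
October 10 – December 31, 2034: 2,107 tonnes at £46.68/tonne → £98,354.76

£454,932.16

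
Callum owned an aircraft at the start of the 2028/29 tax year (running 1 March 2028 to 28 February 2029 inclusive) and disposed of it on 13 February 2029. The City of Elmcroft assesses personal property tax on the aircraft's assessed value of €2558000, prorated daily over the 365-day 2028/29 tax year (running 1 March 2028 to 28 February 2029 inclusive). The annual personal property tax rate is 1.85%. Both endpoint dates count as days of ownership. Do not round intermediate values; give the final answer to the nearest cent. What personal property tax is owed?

Days held (1 March 2028 – 13 February 2029): 350 out of 365
Tax = €2558000 × 1.85% × 350/365 = €45378.2192

€45378.22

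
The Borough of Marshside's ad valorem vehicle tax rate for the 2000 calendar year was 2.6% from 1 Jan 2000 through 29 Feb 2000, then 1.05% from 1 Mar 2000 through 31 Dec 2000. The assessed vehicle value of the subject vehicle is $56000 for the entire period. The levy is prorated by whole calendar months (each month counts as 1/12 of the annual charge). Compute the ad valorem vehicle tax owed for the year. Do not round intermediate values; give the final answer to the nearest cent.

$732.67

1 Jan – 29 Feb 2000: 2 months at 2.6% → $56000 × 2.6% × 2/12 = $242.6667
1 Mar – 31 Dec 2000: 10 months at 1.05% → $56000 × 1.05% × 10/12 = $490.0000
Total = $732.6667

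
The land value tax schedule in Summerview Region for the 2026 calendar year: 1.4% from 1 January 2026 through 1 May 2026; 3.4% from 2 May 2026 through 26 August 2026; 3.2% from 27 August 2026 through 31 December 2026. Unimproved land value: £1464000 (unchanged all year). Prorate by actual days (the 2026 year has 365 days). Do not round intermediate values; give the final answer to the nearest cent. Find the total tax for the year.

1 January – 1 May 2026: 121 days at 1.4% → £1464000 × 1.4% × 121/365 = £6794.5644
2 May – 26 August 2026: 117 days at 3.4% → £1464000 × 3.4% × 117/365 = £15955.5945
27 August – 31 December 2026: 127 days at 3.2% → £1464000 × 3.2% × 127/365 = £16300.5370
Total = £39050.6959

£39050.70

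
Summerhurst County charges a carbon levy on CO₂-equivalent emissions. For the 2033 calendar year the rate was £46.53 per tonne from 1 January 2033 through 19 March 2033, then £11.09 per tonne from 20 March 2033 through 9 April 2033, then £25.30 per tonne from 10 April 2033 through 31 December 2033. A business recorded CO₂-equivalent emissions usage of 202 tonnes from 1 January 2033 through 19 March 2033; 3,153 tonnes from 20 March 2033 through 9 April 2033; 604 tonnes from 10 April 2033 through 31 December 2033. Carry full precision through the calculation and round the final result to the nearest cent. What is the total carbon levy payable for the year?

£59,647.03

1 January – 19 March 2033: 202 tonnes at £46.53/tonne → £9,399.06
20 March – 9 April 2033: 3,153 tonnes at £11.09/tonne → £34,966.77
10 April – 31 December 2033: 604 tonnes at £25.30/tonne → £15,281.20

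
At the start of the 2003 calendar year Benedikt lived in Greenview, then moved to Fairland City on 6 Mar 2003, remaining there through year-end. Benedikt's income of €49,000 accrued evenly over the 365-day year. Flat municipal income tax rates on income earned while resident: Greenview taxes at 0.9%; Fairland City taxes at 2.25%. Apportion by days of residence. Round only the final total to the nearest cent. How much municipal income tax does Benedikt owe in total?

€986.51

Greenview, 1 Jan – 5 Mar 2003: 64 days → €49,000 × 0.9% × 64/365 = €77.3260
Fairland City, 6 Mar – 31 Dec 2003: 301 days → €49,000 × 2.25% × 301/365 = €909.1849
Total = €986.5110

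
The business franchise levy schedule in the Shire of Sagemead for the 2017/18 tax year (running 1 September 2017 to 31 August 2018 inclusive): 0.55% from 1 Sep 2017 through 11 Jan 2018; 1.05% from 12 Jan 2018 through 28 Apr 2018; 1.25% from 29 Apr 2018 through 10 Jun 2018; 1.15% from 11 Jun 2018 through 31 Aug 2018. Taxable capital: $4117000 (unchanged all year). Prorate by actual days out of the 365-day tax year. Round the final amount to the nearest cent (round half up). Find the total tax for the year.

1 Sep 2017 – 11 Jan 2018: 133 days at 0.55% → $4117000 × 0.55% × 133/365 = $8250.9192
12 Jan – 28 Apr 2018: 107 days at 1.05% → $4117000 × 1.05% × 107/365 = $12672.4644
29 Apr – 10 Jun 2018: 43 days at 1.25% → $4117000 × 1.25% × 43/365 = $6062.7055
11 Jun – 31 Aug 2018: 82 days at 1.15% → $4117000 × 1.15% × 82/365 = $10636.5233
Total = $37622.6123

$37622.61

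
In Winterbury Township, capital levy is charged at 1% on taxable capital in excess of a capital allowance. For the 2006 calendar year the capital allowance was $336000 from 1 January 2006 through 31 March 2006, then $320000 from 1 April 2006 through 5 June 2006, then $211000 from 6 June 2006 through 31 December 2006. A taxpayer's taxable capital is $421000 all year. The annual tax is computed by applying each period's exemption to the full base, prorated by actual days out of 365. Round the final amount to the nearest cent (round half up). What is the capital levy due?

$1594.68

1 January – 31 March 2006: 90 days, exemption $336000 → ($421000 − $336000) × 1% × 90/365 = $209.5890
1 April – 5 June 2006: 66 days, exemption $320000 → ($421000 − $320000) × 1% × 66/365 = $182.6301
6 June – 31 December 2006: 209 days, exemption $211000 → ($421000 − $211000) × 1% × 209/365 = $1202.4658
Total = $1594.6849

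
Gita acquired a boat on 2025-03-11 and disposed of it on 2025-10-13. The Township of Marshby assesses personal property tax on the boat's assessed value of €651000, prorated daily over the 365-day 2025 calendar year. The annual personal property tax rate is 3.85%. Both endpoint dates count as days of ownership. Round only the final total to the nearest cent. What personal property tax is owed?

Days held (2025-03-11 to 2025-10-13): 217 out of 365
Tax = €651000 × 3.85% × 217/365 = €14900.7658

€14900.77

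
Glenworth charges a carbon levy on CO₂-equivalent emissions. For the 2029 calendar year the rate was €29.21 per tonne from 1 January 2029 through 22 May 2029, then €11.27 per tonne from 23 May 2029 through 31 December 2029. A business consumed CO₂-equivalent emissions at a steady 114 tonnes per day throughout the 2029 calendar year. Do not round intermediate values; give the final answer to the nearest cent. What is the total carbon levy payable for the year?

1 January – 22 May 2029: 142 days × 114 tonnes/day = 16,188 tonnes at €29.21/tonne → €472,851.48
23 May – 31 December 2029: 223 days × 114 tonnes/day = 25,422 tonnes at €11.27/tonne → €286,505.94

€759,357.42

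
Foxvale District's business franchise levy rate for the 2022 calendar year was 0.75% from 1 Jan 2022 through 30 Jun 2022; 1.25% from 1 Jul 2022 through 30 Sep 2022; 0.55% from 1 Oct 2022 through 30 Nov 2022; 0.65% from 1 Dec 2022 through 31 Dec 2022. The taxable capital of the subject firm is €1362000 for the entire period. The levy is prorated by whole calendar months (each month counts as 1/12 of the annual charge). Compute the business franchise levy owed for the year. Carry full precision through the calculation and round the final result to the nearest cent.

€11350.00

1 Jan – 30 Jun 2022: 6 months at 0.75% → €1362000 × 0.75% × 6/12 = €5107.5000
1 Jul – 30 Sep 2022: 3 months at 1.25% → €1362000 × 1.25% × 3/12 = €4256.2500
1 Oct – 30 Nov 2022: 2 months at 0.55% → €1362000 × 0.55% × 2/12 = €1248.5000
1 Dec – 31 Dec 2022: 1 month at 0.65% → €1362000 × 0.65% × 1/12 = €737.7500
Total = €11350.0000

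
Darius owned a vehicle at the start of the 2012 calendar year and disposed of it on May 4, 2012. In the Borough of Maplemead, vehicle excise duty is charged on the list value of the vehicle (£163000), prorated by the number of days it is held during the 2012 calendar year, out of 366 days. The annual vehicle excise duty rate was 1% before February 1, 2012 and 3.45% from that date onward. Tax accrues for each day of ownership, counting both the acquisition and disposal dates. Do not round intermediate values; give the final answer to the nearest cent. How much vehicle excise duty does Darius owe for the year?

January 1 – January 31, 2012: 31 days at 1% → £163000 × 1% × 31/366 = £138.0601
February 1 – May 4, 2012: 94 days at 3.45% → £163000 × 3.45% × 94/366 = £1444.2869
Total = £1582.3470

£1582.35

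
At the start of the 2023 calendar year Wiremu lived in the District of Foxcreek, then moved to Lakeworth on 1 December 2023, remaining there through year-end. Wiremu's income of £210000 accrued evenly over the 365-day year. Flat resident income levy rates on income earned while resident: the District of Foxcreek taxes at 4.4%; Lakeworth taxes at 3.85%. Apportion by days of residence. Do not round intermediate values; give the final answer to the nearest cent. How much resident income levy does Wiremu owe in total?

£9141.90

The District of Foxcreek, 1 January – 30 November 2023: 334 days → £210000 × 4.4% × 334/365 = £8455.2329
Lakeworth, 1 December – 31 December 2023: 31 days → £210000 × 3.85% × 31/365 = £686.6712
Total = £9141.9041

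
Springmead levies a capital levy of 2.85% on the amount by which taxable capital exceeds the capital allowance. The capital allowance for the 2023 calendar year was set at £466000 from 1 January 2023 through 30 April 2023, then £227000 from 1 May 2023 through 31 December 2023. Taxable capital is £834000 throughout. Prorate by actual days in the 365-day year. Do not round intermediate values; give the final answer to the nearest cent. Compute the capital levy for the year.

1 January – 30 April 2023: 120 days, exemption £466000 → (£834000 − £466000) × 2.85% × 120/365 = £3448.1096
1 May – 31 December 2023: 245 days, exemption £227000 → (£834000 − £227000) × 2.85% × 245/365 = £11611.9932
Total = £15060.1027

£15060.10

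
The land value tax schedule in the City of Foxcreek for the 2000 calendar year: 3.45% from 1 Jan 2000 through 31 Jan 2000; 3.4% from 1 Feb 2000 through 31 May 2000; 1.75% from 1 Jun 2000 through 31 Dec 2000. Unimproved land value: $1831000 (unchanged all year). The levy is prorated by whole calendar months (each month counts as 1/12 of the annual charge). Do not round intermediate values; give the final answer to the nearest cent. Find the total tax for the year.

1 Jan – 31 Jan 2000: 1 month at 3.45% → $1831000 × 3.45% × 1/12 = $5264.1250
1 Feb – 31 May 2000: 4 months at 3.4% → $1831000 × 3.4% × 4/12 = $20751.3333
1 Jun – 31 Dec 2000: 7 months at 1.75% → $1831000 × 1.75% × 7/12 = $18691.4583
Total = $44706.9167

$44706.92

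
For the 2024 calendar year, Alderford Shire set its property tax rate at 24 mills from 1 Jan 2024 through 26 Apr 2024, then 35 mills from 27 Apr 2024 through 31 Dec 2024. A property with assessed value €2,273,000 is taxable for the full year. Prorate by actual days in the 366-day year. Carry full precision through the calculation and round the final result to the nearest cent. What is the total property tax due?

1 Jan – 26 Apr 2024: 117 days at 24 mills → €2,273,000 × 2.4% × 117/366 = €17,438.7541
27 Apr – 31 Dec 2024: 249 days at 35 mills → €2,273,000 × 3.5% × 249/366 = €54,123.4836
Total = €71,562.2377

€71,562.24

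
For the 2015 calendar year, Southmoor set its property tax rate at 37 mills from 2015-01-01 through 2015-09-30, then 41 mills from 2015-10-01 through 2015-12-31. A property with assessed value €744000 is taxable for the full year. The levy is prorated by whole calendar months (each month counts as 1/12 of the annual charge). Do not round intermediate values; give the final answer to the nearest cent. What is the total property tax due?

€28272.00

2015-01-01 to 2015-09-30: 9 months at 37 mills → €744000 × 3.7% × 9/12 = €20646.0000
2015-10-01 to 2015-12-31: 3 months at 41 mills → €744000 × 4.1% × 3/12 = €7626.0000
Total = €28272.0000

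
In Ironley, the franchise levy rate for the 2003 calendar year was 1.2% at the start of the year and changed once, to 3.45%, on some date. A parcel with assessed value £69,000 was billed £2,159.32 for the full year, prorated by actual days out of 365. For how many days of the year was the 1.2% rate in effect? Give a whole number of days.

Let d = days at the first rate; then 365 − d days at the second rate.
£69,000 × [1.2%·d + 3.45%·(365−d)] / 365 = £2,159.32
Solving gives d = 52, so the new rate took effect on 22 February 2003.

52 days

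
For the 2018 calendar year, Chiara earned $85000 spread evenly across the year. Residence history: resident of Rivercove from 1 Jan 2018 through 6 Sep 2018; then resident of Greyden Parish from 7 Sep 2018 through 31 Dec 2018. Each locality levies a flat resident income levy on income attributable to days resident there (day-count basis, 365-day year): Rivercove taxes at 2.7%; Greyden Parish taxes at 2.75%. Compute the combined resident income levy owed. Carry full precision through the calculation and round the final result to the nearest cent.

$2308.51

Rivercove, 1 Jan – 6 Sep 2018: 249 days → $85000 × 2.7% × 249/365 = $1565.6301
Greyden Parish, 7 Sep – 31 Dec 2018: 116 days → $85000 × 2.75% × 116/365 = $742.8767
Total = $2308.5068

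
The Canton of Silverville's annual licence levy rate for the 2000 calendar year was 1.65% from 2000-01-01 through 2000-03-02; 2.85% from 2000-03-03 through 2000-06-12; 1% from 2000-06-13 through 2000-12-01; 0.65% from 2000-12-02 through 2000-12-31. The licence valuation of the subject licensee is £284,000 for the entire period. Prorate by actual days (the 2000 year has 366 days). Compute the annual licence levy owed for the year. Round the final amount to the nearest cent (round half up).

2000-01-01 to 2000-03-02: 62 days at 1.65% → £284,000 × 1.65% × 62/366 = £793.8033
2000-03-03 to 2000-06-12: 102 days at 2.85% → £284,000 × 2.85% × 102/366 = £2,255.7049
2000-06-13 to 2000-12-01: 172 days at 1% → £284,000 × 1% × 172/366 = £1,334.6448
2000-12-02 to 2000-12-31: 30 days at 0.65% → £284,000 × 0.65% × 30/366 = £151.3115
Total = £4,535.4645

£4,535.46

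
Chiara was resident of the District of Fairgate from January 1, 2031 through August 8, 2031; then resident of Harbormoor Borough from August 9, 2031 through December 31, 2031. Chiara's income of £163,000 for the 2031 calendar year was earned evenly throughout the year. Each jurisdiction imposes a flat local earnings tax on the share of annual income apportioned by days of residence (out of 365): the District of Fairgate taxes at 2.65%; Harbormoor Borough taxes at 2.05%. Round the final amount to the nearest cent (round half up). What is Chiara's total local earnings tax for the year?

The District of Fairgate, January 1 – August 8, 2031: 220 days → £163,000 × 2.65% × 220/365 = £2,603.5342
Harbormoor Borough, August 9 – December 31, 2031: 145 days → £163,000 × 2.05% × 145/365 = £1,327.4452
Total = £3,930.9795

£3,930.98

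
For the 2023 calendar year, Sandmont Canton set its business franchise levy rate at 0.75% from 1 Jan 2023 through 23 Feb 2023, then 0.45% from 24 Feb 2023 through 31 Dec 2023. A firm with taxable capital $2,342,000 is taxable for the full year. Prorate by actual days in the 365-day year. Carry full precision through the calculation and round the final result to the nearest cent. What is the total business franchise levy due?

$11,578.46

1 Jan – 23 Feb 2023: 54 days at 0.75% → $2,342,000 × 0.75% × 54/365 = $2,598.6575
24 Feb – 31 Dec 2023: 311 days at 0.45% → $2,342,000 × 0.45% × 311/365 = $8,979.8055
Total = $11,578.4630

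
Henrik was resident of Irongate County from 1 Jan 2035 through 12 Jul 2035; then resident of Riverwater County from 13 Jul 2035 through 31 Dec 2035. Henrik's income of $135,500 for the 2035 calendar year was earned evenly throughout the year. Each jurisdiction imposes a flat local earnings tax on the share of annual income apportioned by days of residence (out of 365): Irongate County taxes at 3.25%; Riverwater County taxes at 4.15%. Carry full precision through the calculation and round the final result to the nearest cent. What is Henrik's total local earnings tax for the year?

Irongate County, 1 Jan – 12 Jul 2035: 193 days → $135,500 × 3.25% × 193/365 = $2,328.5582
Riverwater County, 13 Jul – 31 Dec 2035: 172 days → $135,500 × 4.15% × 172/365 = $2,649.8603
Total = $4,978.4185

$4,978.42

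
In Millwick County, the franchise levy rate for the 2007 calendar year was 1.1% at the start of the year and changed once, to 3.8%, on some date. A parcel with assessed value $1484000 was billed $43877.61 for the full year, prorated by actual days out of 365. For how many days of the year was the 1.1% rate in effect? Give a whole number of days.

114 days

Let d = days at the first rate; then 365 − d days at the second rate.
$1484000 × [1.1%·d + 3.8%·(365−d)] / 365 = $43877.61
Solving gives d = 114, so the new rate took effect on 25 Apr 2007.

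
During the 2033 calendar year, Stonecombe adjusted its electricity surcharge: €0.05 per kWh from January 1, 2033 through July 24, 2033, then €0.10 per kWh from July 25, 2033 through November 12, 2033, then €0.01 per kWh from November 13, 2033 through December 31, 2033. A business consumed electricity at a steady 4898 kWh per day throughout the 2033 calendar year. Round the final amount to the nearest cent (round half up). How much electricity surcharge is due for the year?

January 1 – July 24, 2033: 205 days × 4898 kWh/day = 1,004,090 kWh at €0.05/kWh → €50204.50
July 25 – November 12, 2033: 111 days × 4898 kWh/day = 543,678 kWh at €0.10/kWh → €54367.80
November 13 – December 31, 2033: 49 days × 4898 kWh/day = 240,002 kWh at €0.01/kWh → €2400.02

€106972.32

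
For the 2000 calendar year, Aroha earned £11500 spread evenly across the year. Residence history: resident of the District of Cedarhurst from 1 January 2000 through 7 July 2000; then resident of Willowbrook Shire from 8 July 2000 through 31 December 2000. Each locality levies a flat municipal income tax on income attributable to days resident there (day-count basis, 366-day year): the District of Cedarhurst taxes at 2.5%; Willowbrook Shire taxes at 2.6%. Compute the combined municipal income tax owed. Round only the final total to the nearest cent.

The District of Cedarhurst, 1 January – 7 July 2000: 189 days → £11500 × 2.5% × 189/366 = £148.4631
Willowbrook Shire, 8 July – 31 December 2000: 177 days → £11500 × 2.6% × 177/366 = £144.5984
Total = £293.0615

£293.06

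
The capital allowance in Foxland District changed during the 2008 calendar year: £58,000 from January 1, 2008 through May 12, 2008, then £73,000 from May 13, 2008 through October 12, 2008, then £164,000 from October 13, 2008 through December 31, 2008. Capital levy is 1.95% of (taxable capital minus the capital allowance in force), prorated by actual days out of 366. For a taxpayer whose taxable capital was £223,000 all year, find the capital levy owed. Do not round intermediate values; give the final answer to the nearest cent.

£2,643.42

January 1 – May 12, 2008: 133 days, exemption £58,000 → (£223,000 − £58,000) × 1.95% × 133/366 = £1,169.2008
May 13 – October 12, 2008: 153 days, exemption £73,000 → (£223,000 − £73,000) × 1.95% × 153/366 = £1,222.7459
October 13 – December 31, 2008: 80 days, exemption £164,000 → (£223,000 − £164,000) × 1.95% × 80/366 = £251.4754
Total = £2,643.4221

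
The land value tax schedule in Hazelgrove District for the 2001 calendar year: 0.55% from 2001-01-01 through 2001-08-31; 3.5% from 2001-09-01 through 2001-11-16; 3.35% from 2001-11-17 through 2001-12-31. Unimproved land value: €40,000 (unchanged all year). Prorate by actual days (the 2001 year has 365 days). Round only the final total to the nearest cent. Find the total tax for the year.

2001-01-01 to 2001-08-31: 243 days at 0.55% → €40,000 × 0.55% × 243/365 = €146.4658
2001-09-01 to 2001-11-16: 77 days at 3.5% → €40,000 × 3.5% × 77/365 = €295.3425
2001-11-17 to 2001-12-31: 45 days at 3.35% → €40,000 × 3.35% × 45/365 = €165.2055
Total = €607.0137

€607.01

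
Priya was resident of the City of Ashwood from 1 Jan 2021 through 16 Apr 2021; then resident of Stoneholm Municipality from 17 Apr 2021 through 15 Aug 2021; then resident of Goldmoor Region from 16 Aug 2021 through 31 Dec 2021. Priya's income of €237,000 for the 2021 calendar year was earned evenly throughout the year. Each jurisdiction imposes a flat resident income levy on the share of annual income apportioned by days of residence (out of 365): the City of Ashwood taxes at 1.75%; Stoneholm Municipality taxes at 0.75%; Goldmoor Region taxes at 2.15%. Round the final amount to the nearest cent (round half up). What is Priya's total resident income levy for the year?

The City of Ashwood, 1 Jan – 16 Apr 2021: 106 days → €237,000 × 1.75% × 106/365 = €1,204.4795
Stoneholm Municipality, 17 Apr – 15 Aug 2021: 121 days → €237,000 × 0.75% × 121/365 = €589.2534
Goldmoor Region, 16 Aug – 31 Dec 2021: 138 days → €237,000 × 2.15% × 138/365 = €1,926.5178
Total = €3,720.2507

€3,720.25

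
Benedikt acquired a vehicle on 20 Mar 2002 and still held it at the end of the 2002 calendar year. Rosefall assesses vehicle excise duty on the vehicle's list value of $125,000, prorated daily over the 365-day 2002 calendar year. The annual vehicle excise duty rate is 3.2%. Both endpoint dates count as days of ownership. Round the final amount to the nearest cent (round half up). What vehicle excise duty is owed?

Days held (20 Mar – 31 Dec 2002): 287 out of 365
Tax = $125,000 × 3.2% × 287/365 = $3,145.2055

$3,145.21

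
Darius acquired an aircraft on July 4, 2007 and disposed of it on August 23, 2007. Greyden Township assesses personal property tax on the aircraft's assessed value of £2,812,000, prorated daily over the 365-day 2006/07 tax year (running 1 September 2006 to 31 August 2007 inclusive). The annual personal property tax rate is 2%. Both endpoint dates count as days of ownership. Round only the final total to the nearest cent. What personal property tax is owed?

£7,858.19

Days held (July 4 – August 23, 2007): 51 out of 365
Tax = £2,812,000 × 2% × 51/365 = £7,858.1918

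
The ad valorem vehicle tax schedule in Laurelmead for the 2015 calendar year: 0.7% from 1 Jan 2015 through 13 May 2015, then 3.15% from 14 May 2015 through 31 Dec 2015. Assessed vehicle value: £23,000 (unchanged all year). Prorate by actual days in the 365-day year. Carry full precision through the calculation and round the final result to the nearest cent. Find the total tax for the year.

£519.17

1 Jan – 13 May 2015: 133 days at 0.7% → £23,000 × 0.7% × 133/365 = £58.6658
14 May – 31 Dec 2015: 232 days at 3.15% → £23,000 × 3.15% × 232/365 = £460.5041
Total = £519.1699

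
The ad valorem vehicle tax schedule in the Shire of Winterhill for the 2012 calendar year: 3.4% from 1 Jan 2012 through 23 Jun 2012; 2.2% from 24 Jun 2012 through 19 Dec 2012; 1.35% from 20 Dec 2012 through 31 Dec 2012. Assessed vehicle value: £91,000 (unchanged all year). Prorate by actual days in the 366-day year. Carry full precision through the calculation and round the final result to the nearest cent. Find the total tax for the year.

£2,498.77

1 Jan – 23 Jun 2012: 175 days at 3.4% → £91,000 × 3.4% × 175/366 = £1,479.3716
24 Jun – 19 Dec 2012: 179 days at 2.2% → £91,000 × 2.2% × 179/366 = £979.1202
20 Dec – 31 Dec 2012: 12 days at 1.35% → £91,000 × 1.35% × 12/366 = £40.2787
Total = £2,498.7705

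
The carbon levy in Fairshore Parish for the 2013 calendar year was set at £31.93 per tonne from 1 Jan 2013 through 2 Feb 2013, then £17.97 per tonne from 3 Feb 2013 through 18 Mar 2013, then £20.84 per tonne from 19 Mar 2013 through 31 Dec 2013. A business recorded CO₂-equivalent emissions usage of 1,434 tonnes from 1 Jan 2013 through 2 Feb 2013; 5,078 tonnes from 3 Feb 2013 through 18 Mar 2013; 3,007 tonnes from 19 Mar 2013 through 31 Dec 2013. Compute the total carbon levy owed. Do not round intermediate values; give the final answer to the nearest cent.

1 Jan – 2 Feb 2013: 1,434 tonnes at £31.93/tonne → £45787.62
3 Feb – 18 Mar 2013: 5,078 tonnes at £17.97/tonne → £91251.66
19 Mar – 31 Dec 2013: 3,007 tonnes at £20.84/tonne → £62665.88

£199705.16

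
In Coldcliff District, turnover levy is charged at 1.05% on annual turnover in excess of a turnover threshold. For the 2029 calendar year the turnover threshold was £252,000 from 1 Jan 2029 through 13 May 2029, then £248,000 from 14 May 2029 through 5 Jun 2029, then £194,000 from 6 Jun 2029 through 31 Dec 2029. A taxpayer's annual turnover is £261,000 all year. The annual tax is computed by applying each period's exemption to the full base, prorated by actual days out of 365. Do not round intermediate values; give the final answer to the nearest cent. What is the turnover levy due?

£445.86

1 Jan – 13 May 2029: 133 days, exemption £252,000 → (£261,000 − £252,000) × 1.05% × 133/365 = £34.4342
14 May – 5 Jun 2029: 23 days, exemption £248,000 → (£261,000 − £248,000) × 1.05% × 23/365 = £8.6014
6 Jun – 31 Dec 2029: 209 days, exemption £194,000 → (£261,000 − £194,000) × 1.05% × 209/365 = £402.8260
Total = £445.8616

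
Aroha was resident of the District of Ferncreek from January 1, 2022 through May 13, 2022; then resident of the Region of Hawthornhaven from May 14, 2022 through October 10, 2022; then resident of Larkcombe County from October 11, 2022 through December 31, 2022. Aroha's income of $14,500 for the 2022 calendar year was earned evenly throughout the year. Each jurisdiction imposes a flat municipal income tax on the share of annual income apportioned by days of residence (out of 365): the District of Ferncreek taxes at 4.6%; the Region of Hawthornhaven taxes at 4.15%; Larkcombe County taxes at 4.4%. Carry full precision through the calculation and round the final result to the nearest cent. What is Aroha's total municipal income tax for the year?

The District of Ferncreek, January 1 – May 13, 2022: 133 days → $14,500 × 4.6% × 133/365 = $243.0438
The Region of Hawthornhaven, May 14 – October 10, 2022: 150 days → $14,500 × 4.15% × 150/365 = $247.2945
Larkcombe County, October 11 – December 31, 2022: 82 days → $14,500 × 4.4% × 82/365 = $143.3315
Total = $633.6699

$633.67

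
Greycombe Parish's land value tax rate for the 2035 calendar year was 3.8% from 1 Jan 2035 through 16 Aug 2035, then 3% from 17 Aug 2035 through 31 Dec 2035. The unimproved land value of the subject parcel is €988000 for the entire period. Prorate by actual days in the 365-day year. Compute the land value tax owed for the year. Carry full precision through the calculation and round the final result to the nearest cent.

€34577.29

1 Jan – 16 Aug 2035: 228 days at 3.8% → €988000 × 3.8% × 228/365 = €23452.1425
17 Aug – 31 Dec 2035: 137 days at 3% → €988000 × 3% × 137/365 = €11125.1507
Total = €34577.2932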